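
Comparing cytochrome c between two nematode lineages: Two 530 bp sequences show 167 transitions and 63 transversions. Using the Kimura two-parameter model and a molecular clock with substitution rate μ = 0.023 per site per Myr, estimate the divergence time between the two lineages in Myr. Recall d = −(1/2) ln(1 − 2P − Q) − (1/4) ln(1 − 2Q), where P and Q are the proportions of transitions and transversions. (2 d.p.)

P = 167/530 ≈ 0.315094 and Q = 63/530 ≈ 0.118868.
Under the Kimura two-parameter model, d = −½ ln(1 − 2P − Q) − ¼ ln(1 − 2Q).
1 − 2P − Q = 0.250944, giving −½ ln(0.250944) = 0.691263.
1 − 2Q = 0.762264, giving −¼ ln(0.762264) = 0.067866.
d = 0.691263 + 0.067866 = 0.759129.
Under a molecular clock d = 2μt, so t = d/(2μ) = 0.759129 / (2 × 0.023) = 16.50 Myr.

16.50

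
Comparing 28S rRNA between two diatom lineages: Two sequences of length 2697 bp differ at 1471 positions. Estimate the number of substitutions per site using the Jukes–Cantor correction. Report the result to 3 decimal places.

0.974

p = 1471/2697 ≈ 0.545421.
d = −(3/4) ln(1 − 4p/3) = −0.75 ln(1 − 0.727228) = −0.75 ln(0.272772)
  = −0.75 × (-1.299119) = 0.974339 substitutions/site.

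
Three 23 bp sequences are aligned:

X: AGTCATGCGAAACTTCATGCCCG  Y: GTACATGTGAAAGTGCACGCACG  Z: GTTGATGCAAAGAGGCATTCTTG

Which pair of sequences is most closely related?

X–Y: 8/23 differ, p = 0.348, d = 0.467.
X–Z: 11/23 differ, p = 0.478, d = 0.761.
Y–Z: 11/23 differ, p = 0.478, d = 0.761.
The smallest distance is between X and Y.

X and Y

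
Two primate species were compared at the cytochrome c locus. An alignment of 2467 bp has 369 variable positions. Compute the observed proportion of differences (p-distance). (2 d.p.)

p = 369/2467 = 0.149574… ≈ 0.15 (to 2 d.p.).

0.15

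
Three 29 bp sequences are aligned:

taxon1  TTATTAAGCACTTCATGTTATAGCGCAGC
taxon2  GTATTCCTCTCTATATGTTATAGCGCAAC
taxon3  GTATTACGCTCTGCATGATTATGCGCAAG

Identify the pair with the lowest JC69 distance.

taxon1–taxon2: 8/29 differ, p = 0.276, d = 0.344.
taxon1–taxon3: 10/29 differ, p = 0.345, d = 0.462.
taxon2–taxon3: 9/29 differ, p = 0.310, d = 0.401.
The smallest distance is between taxon1 and taxon2.

taxon1 and taxon2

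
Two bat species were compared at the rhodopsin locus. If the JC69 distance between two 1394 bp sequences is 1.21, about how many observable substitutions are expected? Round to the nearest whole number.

837

Invert JC69: p = (3/4)(1 − e^(−4d/3)) = 0.75 × (1 − e^(-1.613333)) = 0.75 × (1 − 0.199222) = 0.600584.
Expected differing sites = pL ≈ 0.600584 × 1394 = 837.214096 ≈ 837.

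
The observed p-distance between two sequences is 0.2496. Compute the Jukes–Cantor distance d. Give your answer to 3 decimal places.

0.303

d = −(3/4) ln(1 − 4p/3) = −0.75 ln(1 − 0.3328) = −0.75 ln(0.6672)
  = −0.75 × (-0.404665) = 0.303499 substitutions/site.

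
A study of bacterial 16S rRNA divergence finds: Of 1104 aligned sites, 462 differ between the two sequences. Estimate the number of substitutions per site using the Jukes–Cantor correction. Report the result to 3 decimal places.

p = 462/1104 ≈ 0.418478.
d = −(3/4) ln(1 − 4p/3) = −0.75 ln(1 − 0.557971) = −0.75 ln(0.442029)
  = −0.75 × (-0.816380) = 0.612285 substitutions/site.

0.612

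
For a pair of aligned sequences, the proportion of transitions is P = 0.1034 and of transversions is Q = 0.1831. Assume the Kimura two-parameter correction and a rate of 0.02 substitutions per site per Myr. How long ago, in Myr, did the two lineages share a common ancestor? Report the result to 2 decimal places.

9.03

Under the Kimura two-parameter model, d = −½ ln(1 − 2P − Q) − ¼ ln(1 − 2Q).
1 − 2P − Q = 0.6101, giving −½ ln(0.6101) = 0.247066.
1 − 2Q = 0.6338, giving −¼ ln(0.6338) = 0.114005.
d = 0.247066 + 0.114005 = 0.361071.
Under a molecular clock d = 2μt, so t = d/(2μ) = 0.361071 / (2 × 0.02) = 9.03 Myr.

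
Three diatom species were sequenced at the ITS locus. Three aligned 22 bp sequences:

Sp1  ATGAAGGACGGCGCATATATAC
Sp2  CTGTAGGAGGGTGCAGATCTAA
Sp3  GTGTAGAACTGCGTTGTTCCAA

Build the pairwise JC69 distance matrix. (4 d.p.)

d(Sp1,Sp2) = 0.4141, d(Sp1,Sp3) = 0.8240, d(Sp2,Sp3) = 0.5913

Sp1–Sp2: 7/22 sites differ → p ≈ 0.318182, d = −0.75 ln(1 − 0.424243) = 0.414052 ≈ 0.4141.
Sp1–Sp3: 11/22 sites differ → p = 0.5, d = −0.75 ln(1 − 0.666667) = 0.823960 ≈ 0.8240.
Sp2–Sp3: 9/22 sites differ → p ≈ 0.409091, d = −0.75 ln(1 − 0.545455) = 0.591344 ≈ 0.5913.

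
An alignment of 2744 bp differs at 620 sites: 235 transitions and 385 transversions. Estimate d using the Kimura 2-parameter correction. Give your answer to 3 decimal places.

0.269

P = 235/2744 ≈ 0.085641 and Q = 385/2744 ≈ 0.140306.
Under the Kimura two-parameter model, d = −½ ln(1 − 2P − Q) − ¼ ln(1 − 2Q).
1 − 2P − Q = 0.688412, giving −½ ln(0.688412) = 0.186684.
1 − 2Q = 0.719388, giving −¼ ln(0.719388) = 0.082339.
d = 0.186684 + 0.082339 = 0.269023.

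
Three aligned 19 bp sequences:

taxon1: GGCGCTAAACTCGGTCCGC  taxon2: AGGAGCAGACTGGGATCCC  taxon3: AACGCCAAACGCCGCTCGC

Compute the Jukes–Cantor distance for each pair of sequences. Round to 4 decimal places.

d(taxon1,taxon2) = 0.9074, d(taxon1,taxon3) = 0.5068, d(taxon2,taxon3) = 0.9074

taxon1–taxon2: 10/19 sites differ → p ≈ 0.526316, d = −0.75 ln(1 − 0.701755) = 0.907380 ≈ 0.9074.
taxon1–taxon3: 7/19 sites differ → p ≈ 0.368421, d = −0.75 ln(1 − 0.491228) = 0.506816 ≈ 0.5068.
taxon2–taxon3: 10/19 sites differ → p ≈ 0.526316, d = −0.75 ln(1 − 0.701755) = 0.907380 ≈ 0.9074.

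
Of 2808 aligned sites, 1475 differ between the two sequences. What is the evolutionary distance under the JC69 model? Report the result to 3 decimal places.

0.904

p = 1475/2808 ≈ 0.525285.
d = −(3/4) ln(1 − 4p/3) = −0.75 ln(1 − 0.70038) = −0.75 ln(0.29962)
  = −0.75 × (-1.205240) = 0.903930 substitutions/site.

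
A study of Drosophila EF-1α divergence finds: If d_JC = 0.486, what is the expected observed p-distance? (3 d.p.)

0.358

p = (3/4)(1 − e^(−4d/3)) = 0.75 × (1 − e^(-0.648)) = 0.75 × (1 − 0.523091) = 0.357682.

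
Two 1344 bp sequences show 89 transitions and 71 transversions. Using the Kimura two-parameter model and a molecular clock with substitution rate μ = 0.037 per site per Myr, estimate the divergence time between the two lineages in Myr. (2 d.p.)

P = 89/1344 ≈ 0.06622 and Q = 71/1344 ≈ 0.052827.
Under the Kimura two-parameter model, d = −½ ln(1 − 2P − Q) − ¼ ln(1 − 2Q).
1 − 2P − Q = 0.814733, giving −½ ln(0.814733) = 0.102447.
1 − 2Q = 0.894346, giving −¼ ln(0.894346) = 0.027916.
d = 0.102447 + 0.027916 = 0.130363.
Under a molecular clock d = 2μt, so t = d/(2μ) = 0.130363 / (2 × 0.037) = 1.76 Myr.

1.76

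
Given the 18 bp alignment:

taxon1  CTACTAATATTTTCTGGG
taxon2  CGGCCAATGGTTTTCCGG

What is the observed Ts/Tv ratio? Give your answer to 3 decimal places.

1.667

Transitions are A↔G and C↔T; transversions are all other mismatches.
Transitions: 5. Transversions: 3.
R = 5/3 = 1.666666… ≈ 1.667 (to 3 d.p.).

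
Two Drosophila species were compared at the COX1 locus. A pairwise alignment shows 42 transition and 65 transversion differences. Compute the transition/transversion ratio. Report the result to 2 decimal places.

R = 42/65 = 0.646153… ≈ 0.65 (to 2 d.p.).

0.65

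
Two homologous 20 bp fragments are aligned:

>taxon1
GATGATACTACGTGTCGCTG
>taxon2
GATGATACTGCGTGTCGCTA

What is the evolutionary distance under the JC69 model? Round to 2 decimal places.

0.11

The sequences differ at 2 of 20 sites (10, 20), so p = 2/20 = 0.1.
d = −(3/4) ln(1 − 4p/3) = −0.75 ln(1 − 0.133333) = −0.75 ln(0.866667)
  = −0.75 × (-0.143100) = 0.107325 substitutions/site.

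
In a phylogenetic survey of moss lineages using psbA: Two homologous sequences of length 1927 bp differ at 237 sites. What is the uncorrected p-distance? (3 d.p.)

0.123

p = 237/1927 = 0.122989… ≈ 0.123 (to 3 d.p.).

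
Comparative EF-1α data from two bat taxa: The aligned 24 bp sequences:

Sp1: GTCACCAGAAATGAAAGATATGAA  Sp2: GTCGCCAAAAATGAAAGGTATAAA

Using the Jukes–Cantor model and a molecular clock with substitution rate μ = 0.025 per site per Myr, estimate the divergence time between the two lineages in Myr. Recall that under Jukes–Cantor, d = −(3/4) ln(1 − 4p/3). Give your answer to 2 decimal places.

3.77

The sequences differ at 4 of 24 sites (4, 8, 18, 22), so p = 4/24 ≈ 0.166667.
d = −(3/4) ln(1 − 4p/3) = −0.75 ln(1 − 0.222223) = −0.75 ln(0.777777)
  = −0.75 × (-0.251315) = 0.188486 substitutions/site.
Under a molecular clock d = 2μt, so t = d/(2μ) = 0.188486 / (2 × 0.025) = 3.77 Myr.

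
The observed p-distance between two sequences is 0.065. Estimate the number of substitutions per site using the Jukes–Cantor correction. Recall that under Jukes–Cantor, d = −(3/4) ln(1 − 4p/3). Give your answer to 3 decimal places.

d = −(3/4) ln(1 − 4p/3) = −0.75 ln(1 − 0.086667) = −0.75 ln(0.913333)
  = −0.75 × (-0.090655) = 0.067991 substitutions/site.

0.068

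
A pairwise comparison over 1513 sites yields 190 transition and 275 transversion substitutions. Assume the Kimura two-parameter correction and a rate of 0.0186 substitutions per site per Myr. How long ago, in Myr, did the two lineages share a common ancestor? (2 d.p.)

P = 190/1513 ≈ 0.125578 and Q = 275/1513 ≈ 0.181758.
Under the Kimura two-parameter model, d = −½ ln(1 − 2P − Q) − ¼ ln(1 − 2Q).
1 − 2P − Q = 0.567086, giving −½ ln(0.567086) = 0.283622.
1 − 2Q = 0.636484, giving −¼ ln(0.636484) = 0.112949.
d = 0.283622 + 0.112949 = 0.396571.
Under a molecular clock d = 2μt, so t = d/(2μ) = 0.396571 / (2 × 0.0186) = 10.66 Myr.

10.66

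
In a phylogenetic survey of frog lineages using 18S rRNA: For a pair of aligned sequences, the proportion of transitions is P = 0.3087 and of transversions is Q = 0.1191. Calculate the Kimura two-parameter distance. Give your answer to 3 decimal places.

0.735

Under the Kimura two-parameter model, d = −½ ln(1 − 2P − Q) − ¼ ln(1 − 2Q).
1 − 2P − Q = 0.2635, giving −½ ln(0.2635) = 0.666851.
1 − 2Q = 0.7618, giving −¼ ln(0.7618) = 0.068018.
d = 0.666851 + 0.068018 = 0.734869.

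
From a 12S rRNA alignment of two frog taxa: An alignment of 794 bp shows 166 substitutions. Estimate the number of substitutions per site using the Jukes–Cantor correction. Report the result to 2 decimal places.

p = 166/794 ≈ 0.209068.
d = −(3/4) ln(1 − 4p/3) = −0.75 ln(1 − 0.278757) = −0.75 ln(0.721243)
  = −0.75 × (-0.326779) = 0.245084 substitutions/site.

0.25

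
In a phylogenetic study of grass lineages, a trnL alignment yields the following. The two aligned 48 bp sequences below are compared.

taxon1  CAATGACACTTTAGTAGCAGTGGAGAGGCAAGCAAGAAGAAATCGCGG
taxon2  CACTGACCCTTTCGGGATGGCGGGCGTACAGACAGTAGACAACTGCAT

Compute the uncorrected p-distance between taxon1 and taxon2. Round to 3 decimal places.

0.521

The sequences differ at 25 of 48 positions.
p = 25/48 = 0.520833… ≈ 0.521 (to 3 d.p.).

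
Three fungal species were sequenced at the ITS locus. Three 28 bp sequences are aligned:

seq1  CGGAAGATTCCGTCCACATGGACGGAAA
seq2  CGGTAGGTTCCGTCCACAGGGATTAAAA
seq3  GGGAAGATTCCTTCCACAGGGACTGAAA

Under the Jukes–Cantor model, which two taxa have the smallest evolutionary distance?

seq1 and seq3

seq1–seq2: 6/28 differ, p = 0.214, d = 0.252.
seq1–seq3: 4/28 differ, p = 0.143, d = 0.158.
seq2–seq3: 6/28 differ, p = 0.214, d = 0.252.
The smallest distance is between seq1 and seq3.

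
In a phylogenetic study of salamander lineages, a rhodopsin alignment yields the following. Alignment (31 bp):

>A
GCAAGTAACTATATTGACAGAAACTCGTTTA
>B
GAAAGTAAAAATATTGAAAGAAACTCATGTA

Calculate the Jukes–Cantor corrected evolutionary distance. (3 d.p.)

The sequences differ at 6 of 31 sites (2, 9, 10, 18, 27, 29), so p = 6/31 ≈ 0.193548.
d = −(3/4) ln(1 − 4p/3) = −0.75 ln(1 − 0.258064) = −0.75 ln(0.741936)
  = −0.75 × (-0.298492) = 0.223869 substitutions/site.

0.224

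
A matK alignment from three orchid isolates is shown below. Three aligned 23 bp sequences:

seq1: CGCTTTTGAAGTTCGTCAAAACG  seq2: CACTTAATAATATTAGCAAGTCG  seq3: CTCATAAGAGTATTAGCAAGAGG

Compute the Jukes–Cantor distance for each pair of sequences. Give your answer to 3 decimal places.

seq1–seq2: 11/23 sites differ → p ≈ 0.478261, d = −0.75 ln(1 − 0.637681) = 0.761423 ≈ 0.761.
seq1–seq3: 12/23 sites differ → p ≈ 0.521739, d = −0.75 ln(1 − 0.695652) = 0.892188 ≈ 0.892.
seq2–seq3: 6/23 sites differ → p ≈ 0.26087, d = −0.75 ln(1 − 0.347827) = 0.320584 ≈ 0.321.

d(seq1,seq2) = 0.761, d(seq1,seq3) = 0.892, d(seq2,seq3) = 0.321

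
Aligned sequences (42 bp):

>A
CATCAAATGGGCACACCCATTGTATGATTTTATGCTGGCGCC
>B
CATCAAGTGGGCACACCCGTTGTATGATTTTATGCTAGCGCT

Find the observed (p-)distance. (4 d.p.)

The sequences differ at 4 of 42 positions (sites 7, 19, 37, 42).
p = 4/42 = 0.095238… ≈ 0.0952 (to 4 d.p.).

0.0952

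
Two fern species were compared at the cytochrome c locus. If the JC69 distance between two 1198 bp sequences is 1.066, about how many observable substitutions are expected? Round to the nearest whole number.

Invert JC69: p = (3/4)(1 − e^(−4d/3)) = 0.75 × (1 − e^(-1.421333)) = 0.75 × (1 − 0.241392) = 0.568956.
Expected differing sites = pL ≈ 0.568956 × 1198 = 681.609288 ≈ 682.

682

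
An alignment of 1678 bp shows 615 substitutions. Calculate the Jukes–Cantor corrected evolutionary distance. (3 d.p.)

p = 615/1678 ≈ 0.366508.
d = −(3/4) ln(1 − 4p/3) = −0.75 ln(1 − 0.488677) = −0.75 ln(0.511323)
  = −0.75 × (-0.670754) = 0.503066 substitutions/site.

0.503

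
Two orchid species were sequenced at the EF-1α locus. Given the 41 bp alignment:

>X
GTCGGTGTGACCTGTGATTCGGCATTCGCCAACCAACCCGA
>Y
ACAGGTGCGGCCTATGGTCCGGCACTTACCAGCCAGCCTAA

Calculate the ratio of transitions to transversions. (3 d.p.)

14.000

Transitions are A↔G and C↔T; transversions are all other mismatches.
Transitions: 14. Transversions: 1.
R = 14/1 = 14.000.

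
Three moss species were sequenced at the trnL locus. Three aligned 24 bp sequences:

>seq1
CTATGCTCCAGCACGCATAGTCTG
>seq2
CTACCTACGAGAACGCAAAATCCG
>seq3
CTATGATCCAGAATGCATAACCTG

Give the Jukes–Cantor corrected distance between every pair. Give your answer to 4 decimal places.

d(seq1,seq2) = 0.5199, d(seq1,seq3) = 0.2441, d(seq2,seq3) = 0.5199

seq1–seq2: 9/24 sites differ → p = 0.375, d = −0.75 ln(1 − 0.5) = 0.519860 ≈ 0.5199.
seq1–seq3: 5/24 sites differ → p ≈ 0.208333, d = −0.75 ln(1 − 0.277777) = 0.244066 ≈ 0.2441.
seq2–seq3: 9/24 sites differ → p = 0.375, d = −0.75 ln(1 − 0.5) = 0.519860 ≈ 0.5199.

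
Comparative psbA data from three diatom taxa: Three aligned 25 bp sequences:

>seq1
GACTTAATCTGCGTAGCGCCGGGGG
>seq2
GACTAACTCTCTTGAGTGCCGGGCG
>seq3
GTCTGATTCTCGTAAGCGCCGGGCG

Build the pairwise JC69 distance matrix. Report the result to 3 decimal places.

seq1–seq2: 8/25 sites differ → p = 0.32, d = −0.75 ln(1 − 0.426667) = 0.417216 ≈ 0.417.
seq1–seq3: 8/25 sites differ → p = 0.32, d = −0.75 ln(1 − 0.426667) = 0.417216 ≈ 0.417.
seq2–seq3: 6/25 sites differ → p = 0.24, d = −0.75 ln(1 − 0.32) = 0.289247 ≈ 0.289.

d(seq1,seq2) = 0.417, d(seq1,seq3) = 0.417, d(seq2,seq3) = 0.289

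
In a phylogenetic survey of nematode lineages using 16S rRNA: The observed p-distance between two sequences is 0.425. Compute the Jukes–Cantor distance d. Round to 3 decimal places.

0.627

d = −(3/4) ln(1 − 4p/3) = −0.75 ln(1 − 0.566667) = −0.75 ln(0.433333)
  = −0.75 × (-0.836249) = 0.627187 substitutions/site.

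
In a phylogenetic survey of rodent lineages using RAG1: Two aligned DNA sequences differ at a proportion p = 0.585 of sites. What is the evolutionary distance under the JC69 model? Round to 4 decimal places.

1.1356

d = −(3/4) ln(1 − 4p/3) = −0.75 ln(1 − 0.78) = −0.75 ln(0.22)
  = −0.75 × (-1.514128) = 1.135596 substitutions/site.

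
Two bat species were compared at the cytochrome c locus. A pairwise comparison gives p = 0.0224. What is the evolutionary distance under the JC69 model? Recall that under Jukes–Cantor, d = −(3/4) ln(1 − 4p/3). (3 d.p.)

0.023

d = −(3/4) ln(1 − 4p/3) = −0.75 ln(1 − 0.029867) = −0.75 ln(0.970133)
  = −0.75 × (-0.030322) = 0.022742 substitutions/site.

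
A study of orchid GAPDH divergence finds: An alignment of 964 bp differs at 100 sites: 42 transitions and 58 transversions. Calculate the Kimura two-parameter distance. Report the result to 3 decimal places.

P = 42/964 ≈ 0.043568 and Q = 58/964 ≈ 0.060166.
Under the Kimura two-parameter model, d = −½ ln(1 − 2P − Q) − ¼ ln(1 − 2Q).
1 − 2P − Q = 0.852698, giving −½ ln(0.852698) = 0.079675.
1 − 2Q = 0.879668, giving −¼ ln(0.879668) = 0.032053.
d = 0.079675 + 0.032053 = 0.111728.

0.112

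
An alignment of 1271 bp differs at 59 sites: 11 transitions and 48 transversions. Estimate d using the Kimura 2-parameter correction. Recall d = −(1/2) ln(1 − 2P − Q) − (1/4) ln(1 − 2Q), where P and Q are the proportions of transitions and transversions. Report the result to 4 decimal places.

P = 11/1271 ≈ 0.008655 and Q = 48/1271 ≈ 0.037766.
Under the Kimura two-parameter model, d = −½ ln(1 − 2P − Q) − ¼ ln(1 − 2Q).
1 − 2P − Q = 0.944924, giving −½ ln(0.944924) = 0.028325.
1 − 2Q = 0.924468, giving −¼ ln(0.924468) = 0.019634.
d = 0.028325 + 0.019634 = 0.047959.

0.0480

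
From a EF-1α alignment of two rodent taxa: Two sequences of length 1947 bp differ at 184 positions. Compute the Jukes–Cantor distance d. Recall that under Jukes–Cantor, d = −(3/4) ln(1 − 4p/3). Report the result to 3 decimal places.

p = 184/1947 ≈ 0.094504.
d = −(3/4) ln(1 − 4p/3) = −0.75 ln(1 − 0.126005) = −0.75 ln(0.873995)
  = −0.75 × (-0.134681) = 0.101011 substitutions/site.

0.101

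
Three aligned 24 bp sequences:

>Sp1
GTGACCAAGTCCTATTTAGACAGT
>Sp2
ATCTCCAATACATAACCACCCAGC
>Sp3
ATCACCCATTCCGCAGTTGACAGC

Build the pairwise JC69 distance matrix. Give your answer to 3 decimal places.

Sp1–Sp2: 12/24 sites differ → p = 0.5, d = −0.75 ln(1 − 0.666667) = 0.823960 ≈ 0.824.
Sp1–Sp3: 10/24 sites differ → p ≈ 0.416667, d = −0.75 ln(1 − 0.555556) = 0.608198 ≈ 0.608.
Sp2–Sp3: 11/24 sites differ → p ≈ 0.458333, d = −0.75 ln(1 − 0.611111) = 0.708346 ≈ 0.708.

d(Sp1,Sp2) = 0.824, d(Sp1,Sp3) = 0.608, d(Sp2,Sp3) = 0.708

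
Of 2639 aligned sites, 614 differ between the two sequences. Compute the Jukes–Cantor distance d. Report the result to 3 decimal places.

0.279

p = 614/2639 ≈ 0.232664.
d = −(3/4) ln(1 − 4p/3) = −0.75 ln(1 − 0.310219) = −0.75 ln(0.689781)
  = −0.75 × (-0.371381) = 0.278536 substitutions/site.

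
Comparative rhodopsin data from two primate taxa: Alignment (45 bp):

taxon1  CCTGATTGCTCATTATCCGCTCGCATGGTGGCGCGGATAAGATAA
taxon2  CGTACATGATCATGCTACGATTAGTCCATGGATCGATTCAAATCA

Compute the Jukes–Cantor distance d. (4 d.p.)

The sequences differ at 23 of 45 sites, so p = 23/45 ≈ 0.511111.
d = −(3/4) ln(1 − 4p/3) = −0.75 ln(1 − 0.681481) = −0.75 ln(0.318519)
  = −0.75 × (-1.144073) = 0.858055 substitutions/site.

0.8581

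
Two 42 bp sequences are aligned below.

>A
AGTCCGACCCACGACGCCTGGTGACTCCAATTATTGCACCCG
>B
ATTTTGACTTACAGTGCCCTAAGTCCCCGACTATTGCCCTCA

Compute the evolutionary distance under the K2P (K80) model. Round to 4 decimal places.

Of 42 sites, 14 differences are transitions and 5 are transversions, so P = 14/42 ≈ 0.333333 and Q = 5/42 ≈ 0.119048.
Under the Kimura two-parameter model, d = −½ ln(1 − 2P − Q) − ¼ ln(1 − 2Q).
1 − 2P − Q = 0.214286, giving −½ ln(0.214286) = 0.770222.
1 − 2Q = 0.761904, giving −¼ ln(0.761904) = 0.067984.
d = 0.770222 + 0.067984 = 0.838206.

0.8382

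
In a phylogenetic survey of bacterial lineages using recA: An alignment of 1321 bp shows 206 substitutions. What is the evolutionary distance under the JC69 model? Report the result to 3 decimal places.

0.175

p = 206/1321 ≈ 0.155942.
d = −(3/4) ln(1 − 4p/3) = −0.75 ln(1 − 0.207923) = −0.75 ln(0.792077)
  = −0.75 × (-0.233097) = 0.174823 substitutions/site.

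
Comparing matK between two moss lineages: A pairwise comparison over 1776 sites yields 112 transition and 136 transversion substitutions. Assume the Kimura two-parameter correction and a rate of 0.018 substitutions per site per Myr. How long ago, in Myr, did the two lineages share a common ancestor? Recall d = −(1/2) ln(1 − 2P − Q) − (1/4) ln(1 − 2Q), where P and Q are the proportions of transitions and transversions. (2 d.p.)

P = 112/1776 ≈ 0.063063 and Q = 136/1776 ≈ 0.076577.
Under the Kimura two-parameter model, d = −½ ln(1 − 2P − Q) − ¼ ln(1 − 2Q).
1 − 2P − Q = 0.797297, giving −½ ln(0.797297) = 0.113264.
1 − 2Q = 0.846846, giving −¼ ln(0.846846) = 0.041559.
d = 0.113264 + 0.041559 = 0.154823.
Under a molecular clock d = 2μt, so t = d/(2μ) = 0.154823 / (2 × 0.018) = 4.30 Myr.

4.30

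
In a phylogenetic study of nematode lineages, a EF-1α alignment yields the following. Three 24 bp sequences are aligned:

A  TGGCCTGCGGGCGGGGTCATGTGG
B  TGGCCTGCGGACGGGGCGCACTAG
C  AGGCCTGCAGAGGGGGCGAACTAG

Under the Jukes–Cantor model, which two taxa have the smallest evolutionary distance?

A–B: 7/24 differ, p = 0.292, d = 0.369.
A–C: 9/24 differ, p = 0.375, d = 0.520.
B–C: 4/24 differ, p = 0.167, d = 0.188.
The smallest distance is between B and C.

B and C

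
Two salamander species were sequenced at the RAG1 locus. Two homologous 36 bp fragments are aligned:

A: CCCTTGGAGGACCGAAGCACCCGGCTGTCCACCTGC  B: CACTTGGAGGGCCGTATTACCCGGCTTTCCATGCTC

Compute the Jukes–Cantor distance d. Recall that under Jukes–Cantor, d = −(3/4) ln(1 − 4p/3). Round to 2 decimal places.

The sequences differ at 10 of 36 sites (2, 11, 15, 17, 18, 27, 32, 33, 34, 35), so p = 10/36 ≈ 0.277778.
d = −(3/4) ln(1 − 4p/3) = −0.75 ln(1 − 0.370371) = −0.75 ln(0.629629)
  = −0.75 × (-0.462625) = 0.346969 substitutions/site.

0.35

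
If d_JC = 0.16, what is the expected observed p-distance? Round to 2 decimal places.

0.14

p = (3/4)(1 − e^(−4d/3)) = 0.75 × (1 − e^(-0.213333)) = 0.75 × (1 − 0.807887) = 0.144085.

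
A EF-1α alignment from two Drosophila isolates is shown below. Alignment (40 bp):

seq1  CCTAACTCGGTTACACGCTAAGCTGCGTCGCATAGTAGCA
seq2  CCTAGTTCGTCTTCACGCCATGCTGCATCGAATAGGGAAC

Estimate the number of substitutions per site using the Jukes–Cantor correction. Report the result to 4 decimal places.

The sequences differ at 14 of 40 sites, so p = 14/40 = 0.35.
d = −(3/4) ln(1 − 4p/3) = −0.75 ln(1 − 0.466667) = −0.75 ln(0.533333)
  = −0.75 × (-0.628609) = 0.471457 substitutions/site.

0.4715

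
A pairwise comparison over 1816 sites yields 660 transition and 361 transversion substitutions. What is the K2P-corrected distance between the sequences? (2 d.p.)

1.43

P = 660/1816 ≈ 0.363436 and Q = 361/1816 ≈ 0.198789.
Under the Kimura two-parameter model, d = −½ ln(1 − 2P − Q) − ¼ ln(1 − 2Q).
1 − 2P − Q = 0.074339, giving −½ ln(0.074339) = 1.299560.
1 − 2Q = 0.602422, giving −¼ ln(0.602422) = 0.126699.
d = 1.299560 + 0.126699 = 1.426259.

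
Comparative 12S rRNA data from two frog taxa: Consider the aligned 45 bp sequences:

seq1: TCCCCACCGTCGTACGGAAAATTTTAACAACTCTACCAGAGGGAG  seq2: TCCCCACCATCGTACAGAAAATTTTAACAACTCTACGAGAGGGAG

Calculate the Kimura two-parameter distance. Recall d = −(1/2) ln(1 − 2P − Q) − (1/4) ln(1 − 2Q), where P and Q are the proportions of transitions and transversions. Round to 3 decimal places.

0.070

Of 45 sites, 2 differences are transitions and 1 are transversions, so P = 2/45 ≈ 0.044444 and Q = 1/45 ≈ 0.022222.
Under the Kimura two-parameter model, d = −½ ln(1 − 2P − Q) − ¼ ln(1 − 2Q).
1 − 2P − Q = 0.88889, giving −½ ln(0.88889) = 0.058891.
1 − 2Q = 0.955556, giving −¼ ln(0.955556) = 0.011365.
d = 0.058891 + 0.011365 = 0.070256.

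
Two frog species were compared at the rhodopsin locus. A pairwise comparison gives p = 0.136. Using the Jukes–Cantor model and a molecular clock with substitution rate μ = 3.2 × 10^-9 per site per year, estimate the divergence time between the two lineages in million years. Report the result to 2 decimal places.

23.45

d = −(3/4) ln(1 − 4p/3) = −0.75 ln(1 − 0.181333) = −0.75 ln(0.818667)
  = −0.75 × (-0.200078) = 0.150059 substitutions/site.
Under a molecular clock d = 2μt, so t = d/(2μ) = 0.150059 / (2 × 3.2 × 10^-9) = 23.45 million years.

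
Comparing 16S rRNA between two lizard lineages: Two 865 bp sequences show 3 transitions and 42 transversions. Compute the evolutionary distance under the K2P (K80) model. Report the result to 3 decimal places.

P = 3/865 ≈ 0.003468 and Q = 42/865 ≈ 0.048555.
Under the Kimura two-parameter model, d = −½ ln(1 − 2P − Q) − ¼ ln(1 − 2Q).
1 − 2P − Q = 0.944509, giving −½ ln(0.944509) = 0.028545.
1 − 2Q = 0.90289, giving −¼ ln(0.90289) = 0.025539.
d = 0.028545 + 0.025539 = 0.054084.

0.054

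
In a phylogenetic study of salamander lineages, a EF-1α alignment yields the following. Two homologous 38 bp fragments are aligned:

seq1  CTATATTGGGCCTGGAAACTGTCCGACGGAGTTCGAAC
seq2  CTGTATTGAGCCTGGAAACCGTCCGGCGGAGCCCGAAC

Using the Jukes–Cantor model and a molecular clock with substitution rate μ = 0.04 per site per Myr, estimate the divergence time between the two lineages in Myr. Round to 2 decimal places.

The sequences differ at 6 of 38 sites (3, 9, 20, 26, 32, 33), so p = 6/38 ≈ 0.157895.
d = −(3/4) ln(1 − 4p/3) = −0.75 ln(1 − 0.210527) = −0.75 ln(0.789473)
  = −0.75 × (-0.236390) = 0.177293 substitutions/site.
Under a molecular clock d = 2μt, so t = d/(2μ) = 0.177293 / (2 × 0.04) = 2.22 Myr.

2.22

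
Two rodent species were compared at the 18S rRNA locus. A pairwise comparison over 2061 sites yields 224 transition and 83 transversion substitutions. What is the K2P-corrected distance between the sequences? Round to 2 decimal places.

P = 224/2061 ≈ 0.108685 and Q = 83/2061 ≈ 0.040272.
Under the Kimura two-parameter model, d = −½ ln(1 − 2P − Q) − ¼ ln(1 − 2Q).
1 − 2P − Q = 0.742358, giving −½ ln(0.742358) = 0.148962.
1 − 2Q = 0.919456, giving −¼ ln(0.919456) = 0.020993.
d = 0.148962 + 0.020993 = 0.169955.

0.17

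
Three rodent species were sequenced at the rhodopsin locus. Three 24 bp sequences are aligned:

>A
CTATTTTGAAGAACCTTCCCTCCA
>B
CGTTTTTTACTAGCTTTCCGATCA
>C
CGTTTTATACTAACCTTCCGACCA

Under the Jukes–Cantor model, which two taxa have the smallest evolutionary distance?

B and C

A–B: 10/24 differ, p = 0.417, d = 0.608.
A–C: 8/24 differ, p = 0.333, d = 0.441.
B–C: 4/24 differ, p = 0.167, d = 0.188.
The smallest distance is between B and C.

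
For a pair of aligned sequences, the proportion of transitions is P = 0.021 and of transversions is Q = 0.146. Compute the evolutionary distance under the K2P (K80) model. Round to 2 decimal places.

Under the Kimura two-parameter model, d = −½ ln(1 − 2P − Q) − ¼ ln(1 − 2Q).
1 − 2P − Q = 0.812, giving −½ ln(0.812) = 0.104127.
1 − 2Q = 0.708, giving −¼ ln(0.708) = 0.086328.
d = 0.104127 + 0.086328 = 0.190455.

0.19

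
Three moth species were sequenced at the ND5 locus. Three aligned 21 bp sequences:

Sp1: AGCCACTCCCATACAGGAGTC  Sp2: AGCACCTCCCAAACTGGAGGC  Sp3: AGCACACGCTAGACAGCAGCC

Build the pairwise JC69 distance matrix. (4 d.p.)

Sp1–Sp2: 5/21 sites differ → p ≈ 0.238095, d = −0.75 ln(1 − 0.31746) = 0.286451 ≈ 0.2865.
Sp1–Sp3: 9/21 sites differ → p ≈ 0.428571, d = −0.75 ln(1 − 0.571428) = 0.635472 ≈ 0.6355.
Sp2–Sp3: 8/21 sites differ → p ≈ 0.380952, d = −0.75 ln(1 − 0.507936) = 0.531860 ≈ 0.5319.

d(Sp1,Sp2) = 0.2865, d(Sp1,Sp3) = 0.6355, d(Sp2,Sp3) = 0.5319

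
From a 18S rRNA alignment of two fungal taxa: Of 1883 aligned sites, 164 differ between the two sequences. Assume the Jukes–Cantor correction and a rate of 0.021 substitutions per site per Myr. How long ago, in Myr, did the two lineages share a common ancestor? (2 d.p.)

p = 164/1883 ≈ 0.087095.
d = −(3/4) ln(1 − 4p/3) = −0.75 ln(1 − 0.116127) = −0.75 ln(0.883873)
  = −0.75 × (-0.123442) = 0.092582 substitutions/site.
Under a molecular clock d = 2μt, so t = d/(2μ) = 0.092582 / (2 × 0.021) = 2.20 Myr.

2.20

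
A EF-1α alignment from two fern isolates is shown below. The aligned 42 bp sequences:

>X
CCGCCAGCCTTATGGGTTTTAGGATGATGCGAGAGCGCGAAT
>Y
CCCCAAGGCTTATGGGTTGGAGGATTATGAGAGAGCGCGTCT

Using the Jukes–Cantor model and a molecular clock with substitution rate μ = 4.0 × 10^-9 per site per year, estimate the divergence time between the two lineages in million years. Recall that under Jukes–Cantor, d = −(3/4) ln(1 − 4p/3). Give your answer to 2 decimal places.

The sequences differ at 9 of 42 sites (3, 5, 8, 19, 20, 26, 30, 40, 41), so p = 9/42 ≈ 0.214286.
d = −(3/4) ln(1 − 4p/3) = −0.75 ln(1 − 0.285715) = −0.75 ln(0.714285)
  = −0.75 × (-0.336473) = 0.252355 substitutions/site.
Under a molecular clock d = 2μt, so t = d/(2μ) = 0.252355 / (2 × 4.0 × 10^-9) = 31.54 million years.

31.54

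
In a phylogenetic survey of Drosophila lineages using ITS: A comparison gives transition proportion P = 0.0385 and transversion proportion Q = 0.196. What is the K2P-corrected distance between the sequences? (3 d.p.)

Under the Kimura two-parameter model, d = −½ ln(1 − 2P − Q) − ¼ ln(1 − 2Q).
1 − 2P − Q = 0.727, giving −½ ln(0.727) = 0.159414.
1 − 2Q = 0.608, giving −¼ ln(0.608) = 0.124395.
d = 0.159414 + 0.124395 = 0.283809.

0.284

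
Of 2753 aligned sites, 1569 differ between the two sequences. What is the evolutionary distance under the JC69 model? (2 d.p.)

1.07

p = 1569/2753 ≈ 0.569924.
d = −(3/4) ln(1 − 4p/3) = −0.75 ln(1 − 0.759899) = −0.75 ln(0.240101)
  = −0.75 × (-1.426696) = 1.070022 substitutions/site.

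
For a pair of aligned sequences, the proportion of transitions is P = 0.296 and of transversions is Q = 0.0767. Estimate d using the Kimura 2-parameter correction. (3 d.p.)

Under the Kimura two-parameter model, d = −½ ln(1 − 2P − Q) − ¼ ln(1 − 2Q).
1 − 2P − Q = 0.3313, giving −½ ln(0.3313) = 0.552365.
1 − 2Q = 0.8466, giving −¼ ln(0.8466) = 0.041632.
d = 0.552365 + 0.041632 = 0.593997.

0.594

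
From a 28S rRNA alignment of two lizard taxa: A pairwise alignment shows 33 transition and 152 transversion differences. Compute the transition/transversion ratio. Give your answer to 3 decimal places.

R = 33/152 = 0.217105… ≈ 0.217 (to 3 d.p.).

0.217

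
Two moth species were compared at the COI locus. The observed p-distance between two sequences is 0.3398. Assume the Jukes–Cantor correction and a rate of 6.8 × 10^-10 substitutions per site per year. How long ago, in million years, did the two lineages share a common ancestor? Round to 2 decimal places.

d = −(3/4) ln(1 − 4p/3) = −0.75 ln(1 − 0.453067) = −0.75 ln(0.546933)
  = −0.75 × (-0.603429) = 0.452572 substitutions/site.
Under a molecular clock d = 2μt, so t = d/(2μ) = 0.452572 / (2 × 6.8 × 10^-10) = 332.77 million years.

332.77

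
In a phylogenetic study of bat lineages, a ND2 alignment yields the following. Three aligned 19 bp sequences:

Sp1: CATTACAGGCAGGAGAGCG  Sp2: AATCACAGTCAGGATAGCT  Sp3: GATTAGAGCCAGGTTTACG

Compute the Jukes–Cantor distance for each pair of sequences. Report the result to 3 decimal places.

Sp1–Sp2: 5/19 sites differ → p ≈ 0.263158, d = −0.75 ln(1 − 0.350877) = 0.324100 ≈ 0.324.
Sp1–Sp3: 7/19 sites differ → p ≈ 0.368421, d = −0.75 ln(1 − 0.491228) = 0.506816 ≈ 0.507.
Sp2–Sp3: 8/19 sites differ → p ≈ 0.421053, d = −0.75 ln(1 − 0.561404) = 0.618132 ≈ 0.618.

d(Sp1,Sp2) = 0.324, d(Sp1,Sp3) = 0.507, d(Sp2,Sp3) = 0.618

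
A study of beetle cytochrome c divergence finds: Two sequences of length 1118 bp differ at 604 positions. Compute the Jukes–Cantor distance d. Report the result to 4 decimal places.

p = 604/1118 ≈ 0.54025.
d = −(3/4) ln(1 − 4p/3) = −0.75 ln(1 − 0.720333) = −0.75 ln(0.279667)
  = −0.75 × (-1.274156) = 0.955617 substitutions/site.

0.9556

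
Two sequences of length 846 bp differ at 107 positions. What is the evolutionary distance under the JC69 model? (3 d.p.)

0.139

p = 107/846 ≈ 0.126478.
d = −(3/4) ln(1 − 4p/3) = −0.75 ln(1 − 0.168637) = −0.75 ln(0.831363)
  = −0.75 × (-0.184689) = 0.138517 substitutions/site.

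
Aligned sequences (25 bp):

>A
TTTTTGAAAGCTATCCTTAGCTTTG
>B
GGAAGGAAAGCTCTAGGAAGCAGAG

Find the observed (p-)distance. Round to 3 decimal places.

0.520

The sequences differ at 13 of 25 positions.
p = 13/25 = 0.520.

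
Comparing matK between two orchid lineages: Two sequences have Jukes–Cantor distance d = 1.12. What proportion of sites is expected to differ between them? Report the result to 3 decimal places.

0.582

p = (3/4)(1 − e^(−4d/3)) = 0.75 × (1 − e^(-1.493333)) = 0.75 × (1 − 0.224623) = 0.581533.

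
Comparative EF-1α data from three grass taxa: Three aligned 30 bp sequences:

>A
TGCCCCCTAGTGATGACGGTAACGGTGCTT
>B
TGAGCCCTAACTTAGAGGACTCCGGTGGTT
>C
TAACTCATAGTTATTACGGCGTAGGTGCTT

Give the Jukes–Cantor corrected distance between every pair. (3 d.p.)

A–B: 13/30 sites differ → p ≈ 0.433333, d = −0.75 ln(1 − 0.577777) = 0.646666 ≈ 0.647.
A–C: 10/30 sites differ → p ≈ 0.333333, d = −0.75 ln(1 − 0.444444) = 0.440839 ≈ 0.441.
B–C: 15/30 sites differ → p = 0.5, d = −0.75 ln(1 − 0.666667) = 0.823960 ≈ 0.824.

d(A,B) = 0.647, d(A,C) = 0.441, d(B,C) = 0.824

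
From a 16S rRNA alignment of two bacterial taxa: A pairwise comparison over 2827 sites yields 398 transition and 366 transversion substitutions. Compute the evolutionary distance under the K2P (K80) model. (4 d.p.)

0.3396

P = 398/2827 ≈ 0.140785 and Q = 366/2827 ≈ 0.129466.
Under the Kimura two-parameter model, d = −½ ln(1 − 2P − Q) − ¼ ln(1 − 2Q).
1 − 2P − Q = 0.588964, giving −½ ln(0.588964) = 0.264695.
1 − 2Q = 0.741068, giving −¼ ln(0.741068) = 0.074916.
d = 0.264695 + 0.074916 = 0.339611.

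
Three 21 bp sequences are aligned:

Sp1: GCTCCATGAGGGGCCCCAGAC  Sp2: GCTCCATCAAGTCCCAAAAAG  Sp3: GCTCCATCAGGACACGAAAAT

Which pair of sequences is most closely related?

Sp2 and Sp3

Sp1–Sp2: 8/21 differ, p = 0.381, d = 0.532.
Sp1–Sp3: 8/21 differ, p = 0.381, d = 0.532.
Sp2–Sp3: 5/21 differ, p = 0.238, d = 0.286.
The smallest distance is between Sp2 and Sp3.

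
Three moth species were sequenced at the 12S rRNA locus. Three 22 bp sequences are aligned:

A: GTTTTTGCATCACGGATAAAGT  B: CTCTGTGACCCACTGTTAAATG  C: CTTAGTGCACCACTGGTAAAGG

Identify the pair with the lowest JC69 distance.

B and C

A–B: 10/22 differ, p = 0.455, d = 0.699.
A–C: 7/22 differ, p = 0.318, d = 0.414.
B–C: 6/22 differ, p = 0.273, d = 0.339.
The smallest distance is between B and C.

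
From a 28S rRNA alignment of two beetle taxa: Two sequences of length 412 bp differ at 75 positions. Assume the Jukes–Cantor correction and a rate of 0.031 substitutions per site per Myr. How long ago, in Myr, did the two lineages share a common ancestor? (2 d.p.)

3.36

p = 75/412 ≈ 0.182039.
d = −(3/4) ln(1 − 4p/3) = −0.75 ln(1 − 0.242719) = −0.75 ln(0.757281)
  = −0.75 × (-0.278021) = 0.208516 substitutions/site.
Under a molecular clock d = 2μt, so t = d/(2μ) = 0.208516 / (2 × 0.031) = 3.36 Myr.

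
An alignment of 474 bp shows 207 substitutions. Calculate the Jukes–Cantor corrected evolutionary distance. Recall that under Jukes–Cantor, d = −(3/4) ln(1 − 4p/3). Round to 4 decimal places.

0.6547

p = 207/474 ≈ 0.436709.
d = −(3/4) ln(1 − 4p/3) = −0.75 ln(1 − 0.582279) = −0.75 ln(0.417721)
  = −0.75 × (-0.872942) = 0.654707 substitutions/site.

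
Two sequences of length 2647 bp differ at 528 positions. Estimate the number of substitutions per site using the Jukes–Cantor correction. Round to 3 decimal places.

0.232

p = 528/2647 ≈ 0.199471.
d = −(3/4) ln(1 − 4p/3) = −0.75 ln(1 − 0.265961) = −0.75 ln(0.734039)
  = −0.75 × (-0.309193) = 0.231895 substitutions/site.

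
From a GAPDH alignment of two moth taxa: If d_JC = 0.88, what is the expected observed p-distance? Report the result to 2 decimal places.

p = (3/4)(1 − e^(−4d/3)) = 0.75 × (1 − e^(-1.173333)) = 0.75 × (1 − 0.309334) = 0.518000.

0.52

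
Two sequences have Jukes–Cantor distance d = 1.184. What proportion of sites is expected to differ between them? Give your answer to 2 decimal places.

p = (3/4)(1 − e^(−4d/3)) = 0.75 × (1 − e^(-1.578667)) = 0.75 × (1 − 0.206250) = 0.595313.

0.60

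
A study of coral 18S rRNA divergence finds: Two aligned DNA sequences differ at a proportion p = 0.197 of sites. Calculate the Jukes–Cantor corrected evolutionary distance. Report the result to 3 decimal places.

0.229

d = −(3/4) ln(1 − 4p/3) = −0.75 ln(1 − 0.262667) = −0.75 ln(0.737333)
  = −0.75 × (-0.304716) = 0.228537 substitutions/site.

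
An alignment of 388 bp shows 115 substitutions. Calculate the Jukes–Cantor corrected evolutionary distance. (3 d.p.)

0.377

p = 115/388 ≈ 0.296392.
d = −(3/4) ln(1 − 4p/3) = −0.75 ln(1 − 0.395189) = −0.75 ln(0.604811)
  = −0.75 × (-0.502839) = 0.377129 substitutions/site.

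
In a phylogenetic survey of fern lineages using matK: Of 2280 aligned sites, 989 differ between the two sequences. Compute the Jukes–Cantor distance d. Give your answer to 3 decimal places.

0.648

p = 989/2280 ≈ 0.433772.
d = −(3/4) ln(1 − 4p/3) = −0.75 ln(1 − 0.578363) = −0.75 ln(0.421637)
  = −0.75 × (-0.863611) = 0.647708 substitutions/site.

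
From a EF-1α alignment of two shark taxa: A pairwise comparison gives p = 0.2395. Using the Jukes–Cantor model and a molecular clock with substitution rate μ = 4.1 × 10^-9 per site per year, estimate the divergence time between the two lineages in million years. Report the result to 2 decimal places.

d = −(3/4) ln(1 − 4p/3) = −0.75 ln(1 − 0.319333) = −0.75 ln(0.680667)
  = −0.75 × (-0.384682) = 0.288512 substitutions/site.
Under a molecular clock d = 2μt, so t = d/(2μ) = 0.288512 / (2 × 4.1 × 10^-9) = 35.18 million years.

35.18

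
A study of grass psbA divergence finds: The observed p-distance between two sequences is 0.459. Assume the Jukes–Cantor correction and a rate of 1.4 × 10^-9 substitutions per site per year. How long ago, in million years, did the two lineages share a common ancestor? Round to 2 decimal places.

253.59

d = −(3/4) ln(1 − 4p/3) = −0.75 ln(1 − 0.612) = −0.75 ln(0.388)
  = −0.75 × (-0.946750) = 0.710063 substitutions/site.
Under a molecular clock d = 2μt, so t = d/(2μ) = 0.710063 / (2 × 1.4 × 10^-9) = 253.59 million years.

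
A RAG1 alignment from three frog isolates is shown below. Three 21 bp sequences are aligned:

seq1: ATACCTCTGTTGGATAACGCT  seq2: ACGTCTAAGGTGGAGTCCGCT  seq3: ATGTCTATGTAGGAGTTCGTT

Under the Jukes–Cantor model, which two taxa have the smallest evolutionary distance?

seq2 and seq3

seq1–seq2: 9/21 differ, p = 0.429, d = 0.635.
seq1–seq3: 8/21 differ, p = 0.381, d = 0.532.
seq2–seq3: 6/21 differ, p = 0.286, d = 0.360.
The smallest distance is between seq2 and seq3.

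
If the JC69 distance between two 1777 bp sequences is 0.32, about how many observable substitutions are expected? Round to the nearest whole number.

463

Invert JC69: p = (3/4)(1 − e^(−4d/3)) = 0.75 × (1 − e^(-0.426667)) = 0.75 × (1 − 0.652681) = 0.260489.
Expected differing sites = pL ≈ 0.260489 × 1777 = 462.888953 ≈ 463.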